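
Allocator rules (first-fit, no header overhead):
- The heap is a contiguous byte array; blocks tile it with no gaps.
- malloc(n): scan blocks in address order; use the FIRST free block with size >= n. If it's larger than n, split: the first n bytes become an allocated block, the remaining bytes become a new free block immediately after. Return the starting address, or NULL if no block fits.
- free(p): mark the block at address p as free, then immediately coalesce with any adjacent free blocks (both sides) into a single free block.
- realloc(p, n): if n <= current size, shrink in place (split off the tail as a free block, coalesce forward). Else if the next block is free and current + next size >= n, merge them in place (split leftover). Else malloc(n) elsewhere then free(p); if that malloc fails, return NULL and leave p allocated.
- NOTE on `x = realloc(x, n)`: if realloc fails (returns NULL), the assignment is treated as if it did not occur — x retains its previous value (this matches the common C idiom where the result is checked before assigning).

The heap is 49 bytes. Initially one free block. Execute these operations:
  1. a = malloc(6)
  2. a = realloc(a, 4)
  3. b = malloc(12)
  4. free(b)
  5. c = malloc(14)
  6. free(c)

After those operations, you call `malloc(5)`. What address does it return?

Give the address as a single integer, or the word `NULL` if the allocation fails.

Answer: 4

Derivation:
Op 1: a = malloc(6) -> a = 0; heap: [0-5 ALLOC][6-48 FREE]
Op 2: a = realloc(a, 4) -> a = 0; heap: [0-3 ALLOC][4-48 FREE]
Op 3: b = malloc(12) -> b = 4; heap: [0-3 ALLOC][4-15 ALLOC][16-48 FREE]
Op 4: free(b) -> (freed b); heap: [0-3 ALLOC][4-48 FREE]
Op 5: c = malloc(14) -> c = 4; heap: [0-3 ALLOC][4-17 ALLOC][18-48 FREE]
Op 6: free(c) -> (freed c); heap: [0-3 ALLOC][4-48 FREE]
malloc(5): first-fit scan over [0-3 ALLOC][4-48 FREE] -> 4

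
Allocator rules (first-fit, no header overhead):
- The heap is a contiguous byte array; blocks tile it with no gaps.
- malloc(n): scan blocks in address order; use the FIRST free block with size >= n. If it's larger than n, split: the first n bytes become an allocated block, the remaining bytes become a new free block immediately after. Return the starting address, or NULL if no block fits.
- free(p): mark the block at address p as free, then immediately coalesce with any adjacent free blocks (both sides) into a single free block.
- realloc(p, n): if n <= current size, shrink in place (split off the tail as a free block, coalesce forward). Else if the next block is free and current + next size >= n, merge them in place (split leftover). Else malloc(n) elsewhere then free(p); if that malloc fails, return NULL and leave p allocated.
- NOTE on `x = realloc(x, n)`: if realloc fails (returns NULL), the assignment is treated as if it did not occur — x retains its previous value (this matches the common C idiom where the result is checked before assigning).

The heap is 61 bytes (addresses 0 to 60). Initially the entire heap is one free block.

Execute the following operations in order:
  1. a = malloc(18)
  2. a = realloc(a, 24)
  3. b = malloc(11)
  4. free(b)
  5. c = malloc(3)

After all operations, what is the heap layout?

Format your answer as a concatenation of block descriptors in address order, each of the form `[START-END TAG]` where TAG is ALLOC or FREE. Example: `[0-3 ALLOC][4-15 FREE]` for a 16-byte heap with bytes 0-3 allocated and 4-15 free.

Op 1: a = malloc(18) -> a = 0; heap: [0-17 ALLOC][18-60 FREE]
Op 2: a = realloc(a, 24) -> a = 0; heap: [0-23 ALLOC][24-60 FREE]
Op 3: b = malloc(11) -> b = 24; heap: [0-23 ALLOC][24-34 ALLOC][35-60 FREE]
Op 4: free(b) -> (freed b); heap: [0-23 ALLOC][24-60 FREE]
Op 5: c = malloc(3) -> c = 24; heap: [0-23 ALLOC][24-26 ALLOC][27-60 FREE]

Answer: [0-23 ALLOC][24-26 ALLOC][27-60 FREE]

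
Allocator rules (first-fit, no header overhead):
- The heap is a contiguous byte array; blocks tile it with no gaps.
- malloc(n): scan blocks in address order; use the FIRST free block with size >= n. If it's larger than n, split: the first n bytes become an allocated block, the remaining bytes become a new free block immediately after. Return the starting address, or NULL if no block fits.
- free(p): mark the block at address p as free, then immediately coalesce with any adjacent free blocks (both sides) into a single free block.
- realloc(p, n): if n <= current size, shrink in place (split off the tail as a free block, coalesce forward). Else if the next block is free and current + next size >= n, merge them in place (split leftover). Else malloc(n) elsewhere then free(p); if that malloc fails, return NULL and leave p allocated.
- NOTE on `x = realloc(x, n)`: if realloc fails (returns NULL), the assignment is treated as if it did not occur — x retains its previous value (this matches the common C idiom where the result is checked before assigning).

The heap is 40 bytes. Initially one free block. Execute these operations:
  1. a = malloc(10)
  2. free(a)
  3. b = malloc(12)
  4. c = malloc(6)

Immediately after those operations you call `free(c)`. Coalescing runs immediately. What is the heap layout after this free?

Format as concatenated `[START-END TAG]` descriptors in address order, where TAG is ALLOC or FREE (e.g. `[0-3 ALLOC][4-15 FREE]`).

Answer: [0-11 ALLOC][12-39 FREE]

Derivation:
Op 1: a = malloc(10) -> a = 0; heap: [0-9 ALLOC][10-39 FREE]
Op 2: free(a) -> (freed a); heap: [0-39 FREE]
Op 3: b = malloc(12) -> b = 0; heap: [0-11 ALLOC][12-39 FREE]
Op 4: c = malloc(6) -> c = 12; heap: [0-11 ALLOC][12-17 ALLOC][18-39 FREE]
free(c): c = 12 -> block [12-17 ALLOC]; mark free, coalesce with adjacent free neighbors -> [0-11 ALLOC][12-39 FREE]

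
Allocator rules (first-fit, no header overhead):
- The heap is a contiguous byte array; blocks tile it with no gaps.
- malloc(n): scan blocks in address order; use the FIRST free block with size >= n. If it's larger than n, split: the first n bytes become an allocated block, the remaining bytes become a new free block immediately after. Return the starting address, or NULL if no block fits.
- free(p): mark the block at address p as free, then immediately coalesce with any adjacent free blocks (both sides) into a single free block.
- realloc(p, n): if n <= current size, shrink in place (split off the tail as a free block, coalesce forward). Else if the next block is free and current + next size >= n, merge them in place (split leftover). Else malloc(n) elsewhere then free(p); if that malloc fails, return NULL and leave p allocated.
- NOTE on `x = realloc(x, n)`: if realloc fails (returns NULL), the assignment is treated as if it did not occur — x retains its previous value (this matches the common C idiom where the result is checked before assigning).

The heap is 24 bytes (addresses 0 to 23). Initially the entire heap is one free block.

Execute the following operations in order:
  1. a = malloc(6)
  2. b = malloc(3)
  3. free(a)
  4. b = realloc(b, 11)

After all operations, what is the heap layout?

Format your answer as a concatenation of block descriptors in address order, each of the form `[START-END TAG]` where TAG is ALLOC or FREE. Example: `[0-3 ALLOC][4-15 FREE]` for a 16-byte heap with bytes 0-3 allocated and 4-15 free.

Answer: [0-5 FREE][6-16 ALLOC][17-23 FREE]

Derivation:
Op 1: a = malloc(6) -> a = 0; heap: [0-5 ALLOC][6-23 FREE]
Op 2: b = malloc(3) -> b = 6; heap: [0-5 ALLOC][6-8 ALLOC][9-23 FREE]
Op 3: free(a) -> (freed a); heap: [0-5 FREE][6-8 ALLOC][9-23 FREE]
Op 4: b = realloc(b, 11) -> b = 6; heap: [0-5 FREE][6-16 ALLOC][17-23 FREE]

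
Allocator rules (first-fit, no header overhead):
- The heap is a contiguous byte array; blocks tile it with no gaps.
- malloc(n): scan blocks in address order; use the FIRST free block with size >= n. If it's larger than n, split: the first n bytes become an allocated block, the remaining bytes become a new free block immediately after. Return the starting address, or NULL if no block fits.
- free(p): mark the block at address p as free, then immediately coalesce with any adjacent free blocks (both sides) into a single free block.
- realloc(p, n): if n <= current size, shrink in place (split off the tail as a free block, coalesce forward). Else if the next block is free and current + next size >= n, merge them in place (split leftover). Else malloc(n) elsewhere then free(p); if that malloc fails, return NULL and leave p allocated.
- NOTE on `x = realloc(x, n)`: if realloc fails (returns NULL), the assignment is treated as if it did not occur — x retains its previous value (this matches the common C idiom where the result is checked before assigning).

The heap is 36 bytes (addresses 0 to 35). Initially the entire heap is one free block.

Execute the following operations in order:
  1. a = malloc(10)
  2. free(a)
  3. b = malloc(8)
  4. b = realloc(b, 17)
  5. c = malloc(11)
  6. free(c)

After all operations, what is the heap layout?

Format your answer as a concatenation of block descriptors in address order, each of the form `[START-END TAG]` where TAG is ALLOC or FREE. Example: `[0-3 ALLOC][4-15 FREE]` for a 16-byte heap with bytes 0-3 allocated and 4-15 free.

Op 1: a = malloc(10) -> a = 0; heap: [0-9 ALLOC][10-35 FREE]
Op 2: free(a) -> (freed a); heap: [0-35 FREE]
Op 3: b = malloc(8) -> b = 0; heap: [0-7 ALLOC][8-35 FREE]
Op 4: b = realloc(b, 17) -> b = 0; heap: [0-16 ALLOC][17-35 FREE]
Op 5: c = malloc(11) -> c = 17; heap: [0-16 ALLOC][17-27 ALLOC][28-35 FREE]
Op 6: free(c) -> (freed c); heap: [0-16 ALLOC][17-35 FREE]

Answer: [0-16 ALLOC][17-35 FREE]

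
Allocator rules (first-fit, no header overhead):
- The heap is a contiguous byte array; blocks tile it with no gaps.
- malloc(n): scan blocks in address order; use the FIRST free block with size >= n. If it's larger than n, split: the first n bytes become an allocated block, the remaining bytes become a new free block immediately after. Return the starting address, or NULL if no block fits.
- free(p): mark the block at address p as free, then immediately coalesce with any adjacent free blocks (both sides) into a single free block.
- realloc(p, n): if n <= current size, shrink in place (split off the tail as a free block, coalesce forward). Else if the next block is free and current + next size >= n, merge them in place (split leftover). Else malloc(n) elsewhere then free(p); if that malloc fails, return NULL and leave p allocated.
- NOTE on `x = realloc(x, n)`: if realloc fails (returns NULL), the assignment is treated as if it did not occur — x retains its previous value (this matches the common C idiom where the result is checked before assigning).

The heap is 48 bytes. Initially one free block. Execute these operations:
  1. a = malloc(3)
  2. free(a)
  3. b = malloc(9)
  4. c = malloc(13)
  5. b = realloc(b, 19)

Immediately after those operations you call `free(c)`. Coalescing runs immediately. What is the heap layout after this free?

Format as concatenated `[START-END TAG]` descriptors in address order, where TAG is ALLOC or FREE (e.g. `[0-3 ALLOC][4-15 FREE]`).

Answer: [0-21 FREE][22-40 ALLOC][41-47 FREE]

Derivation:
Op 1: a = malloc(3) -> a = 0; heap: [0-2 ALLOC][3-47 FREE]
Op 2: free(a) -> (freed a); heap: [0-47 FREE]
Op 3: b = malloc(9) -> b = 0; heap: [0-8 ALLOC][9-47 FREE]
Op 4: c = malloc(13) -> c = 9; heap: [0-8 ALLOC][9-21 ALLOC][22-47 FREE]
Op 5: b = realloc(b, 19) -> b = 22; heap: [0-8 FREE][9-21 ALLOC][22-40 ALLOC][41-47 FREE]
free(c): c = 9 -> block [9-21 ALLOC]; mark free, coalesce with adjacent free neighbors -> [0-21 FREE][22-40 ALLOC][41-47 FREE]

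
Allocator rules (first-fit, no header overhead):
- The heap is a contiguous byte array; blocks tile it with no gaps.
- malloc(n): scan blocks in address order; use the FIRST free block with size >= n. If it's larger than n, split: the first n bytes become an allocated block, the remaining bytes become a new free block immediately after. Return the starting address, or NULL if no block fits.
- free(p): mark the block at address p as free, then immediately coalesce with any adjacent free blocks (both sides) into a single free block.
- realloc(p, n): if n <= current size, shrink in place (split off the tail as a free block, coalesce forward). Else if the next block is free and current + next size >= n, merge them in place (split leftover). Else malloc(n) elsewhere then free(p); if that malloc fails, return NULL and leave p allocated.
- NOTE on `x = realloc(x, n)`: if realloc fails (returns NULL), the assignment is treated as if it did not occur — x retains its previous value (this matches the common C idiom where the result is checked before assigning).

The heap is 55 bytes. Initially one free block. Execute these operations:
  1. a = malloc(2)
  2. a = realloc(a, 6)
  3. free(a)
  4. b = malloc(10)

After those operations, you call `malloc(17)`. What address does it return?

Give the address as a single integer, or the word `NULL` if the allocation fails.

Op 1: a = malloc(2) -> a = 0; heap: [0-1 ALLOC][2-54 FREE]
Op 2: a = realloc(a, 6) -> a = 0; heap: [0-5 ALLOC][6-54 FREE]
Op 3: free(a) -> (freed a); heap: [0-54 FREE]
Op 4: b = malloc(10) -> b = 0; heap: [0-9 ALLOC][10-54 FREE]
malloc(17): first-fit scan over [0-9 ALLOC][10-54 FREE] -> 10

Answer: 10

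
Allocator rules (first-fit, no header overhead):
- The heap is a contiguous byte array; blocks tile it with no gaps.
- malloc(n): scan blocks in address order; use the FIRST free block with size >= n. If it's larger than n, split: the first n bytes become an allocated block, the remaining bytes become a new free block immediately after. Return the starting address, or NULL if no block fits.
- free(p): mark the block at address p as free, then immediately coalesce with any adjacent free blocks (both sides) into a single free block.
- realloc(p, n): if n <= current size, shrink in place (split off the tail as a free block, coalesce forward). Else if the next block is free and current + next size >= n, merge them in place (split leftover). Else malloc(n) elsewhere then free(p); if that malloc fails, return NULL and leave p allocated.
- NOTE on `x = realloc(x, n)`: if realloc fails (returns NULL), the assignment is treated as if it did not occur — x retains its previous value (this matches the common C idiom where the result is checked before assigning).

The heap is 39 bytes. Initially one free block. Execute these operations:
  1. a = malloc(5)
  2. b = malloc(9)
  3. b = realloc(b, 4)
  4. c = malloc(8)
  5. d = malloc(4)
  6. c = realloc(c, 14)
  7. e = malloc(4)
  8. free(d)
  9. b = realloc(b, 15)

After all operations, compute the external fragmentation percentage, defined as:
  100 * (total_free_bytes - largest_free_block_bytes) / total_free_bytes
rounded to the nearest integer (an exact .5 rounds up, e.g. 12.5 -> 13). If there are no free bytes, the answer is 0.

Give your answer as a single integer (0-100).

Answer: 33

Derivation:
Op 1: a = malloc(5) -> a = 0; heap: [0-4 ALLOC][5-38 FREE]
Op 2: b = malloc(9) -> b = 5; heap: [0-4 ALLOC][5-13 ALLOC][14-38 FREE]
Op 3: b = realloc(b, 4) -> b = 5; heap: [0-4 ALLOC][5-8 ALLOC][9-38 FREE]
Op 4: c = malloc(8) -> c = 9; heap: [0-4 ALLOC][5-8 ALLOC][9-16 ALLOC][17-38 FREE]
Op 5: d = malloc(4) -> d = 17; heap: [0-4 ALLOC][5-8 ALLOC][9-16 ALLOC][17-20 ALLOC][21-38 FREE]
Op 6: c = realloc(c, 14) -> c = 21; heap: [0-4 ALLOC][5-8 ALLOC][9-16 FREE][17-20 ALLOC][21-34 ALLOC][35-38 FREE]
Op 7: e = malloc(4) -> e = 9; heap: [0-4 ALLOC][5-8 ALLOC][9-12 ALLOC][13-16 FREE][17-20 ALLOC][21-34 ALLOC][35-38 FREE]
Op 8: free(d) -> (freed d); heap: [0-4 ALLOC][5-8 ALLOC][9-12 ALLOC][13-20 FREE][21-34 ALLOC][35-38 FREE]
Op 9: b = realloc(b, 15) -> NULL (b unchanged); heap: [0-4 ALLOC][5-8 ALLOC][9-12 ALLOC][13-20 FREE][21-34 ALLOC][35-38 FREE]
Free blocks: [8 4] total_free=12 largest=8 -> 100*(12-8)/12 = 400/12 ≈ 33.333 -> rounds to 33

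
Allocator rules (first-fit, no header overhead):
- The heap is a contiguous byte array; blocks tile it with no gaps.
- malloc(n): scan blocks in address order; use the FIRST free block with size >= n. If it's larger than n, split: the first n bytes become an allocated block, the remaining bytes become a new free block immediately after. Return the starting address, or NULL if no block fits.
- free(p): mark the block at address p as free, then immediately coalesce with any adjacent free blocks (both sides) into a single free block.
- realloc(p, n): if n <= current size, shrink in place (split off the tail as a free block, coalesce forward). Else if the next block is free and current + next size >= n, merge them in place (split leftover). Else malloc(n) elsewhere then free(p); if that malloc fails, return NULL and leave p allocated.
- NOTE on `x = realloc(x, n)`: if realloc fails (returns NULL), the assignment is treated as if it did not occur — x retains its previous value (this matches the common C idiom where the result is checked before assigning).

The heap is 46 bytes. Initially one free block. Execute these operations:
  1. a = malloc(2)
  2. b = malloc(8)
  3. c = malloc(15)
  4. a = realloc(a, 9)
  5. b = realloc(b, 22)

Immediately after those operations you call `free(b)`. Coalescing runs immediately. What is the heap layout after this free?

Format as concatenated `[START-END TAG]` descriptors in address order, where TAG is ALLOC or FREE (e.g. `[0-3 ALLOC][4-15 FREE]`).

Op 1: a = malloc(2) -> a = 0; heap: [0-1 ALLOC][2-45 FREE]
Op 2: b = malloc(8) -> b = 2; heap: [0-1 ALLOC][2-9 ALLOC][10-45 FREE]
Op 3: c = malloc(15) -> c = 10; heap: [0-1 ALLOC][2-9 ALLOC][10-24 ALLOC][25-45 FREE]
Op 4: a = realloc(a, 9) -> a = 25; heap: [0-1 FREE][2-9 ALLOC][10-24 ALLOC][25-33 ALLOC][34-45 FREE]
Op 5: b = realloc(b, 22) -> NULL (b unchanged); heap: [0-1 FREE][2-9 ALLOC][10-24 ALLOC][25-33 ALLOC][34-45 FREE]
free(b): b = 2 -> block [2-9 ALLOC]; mark free, coalesce with adjacent free neighbors -> [0-9 FREE][10-24 ALLOC][25-33 ALLOC][34-45 FREE]

Answer: [0-9 FREE][10-24 ALLOC][25-33 ALLOC][34-45 FREE]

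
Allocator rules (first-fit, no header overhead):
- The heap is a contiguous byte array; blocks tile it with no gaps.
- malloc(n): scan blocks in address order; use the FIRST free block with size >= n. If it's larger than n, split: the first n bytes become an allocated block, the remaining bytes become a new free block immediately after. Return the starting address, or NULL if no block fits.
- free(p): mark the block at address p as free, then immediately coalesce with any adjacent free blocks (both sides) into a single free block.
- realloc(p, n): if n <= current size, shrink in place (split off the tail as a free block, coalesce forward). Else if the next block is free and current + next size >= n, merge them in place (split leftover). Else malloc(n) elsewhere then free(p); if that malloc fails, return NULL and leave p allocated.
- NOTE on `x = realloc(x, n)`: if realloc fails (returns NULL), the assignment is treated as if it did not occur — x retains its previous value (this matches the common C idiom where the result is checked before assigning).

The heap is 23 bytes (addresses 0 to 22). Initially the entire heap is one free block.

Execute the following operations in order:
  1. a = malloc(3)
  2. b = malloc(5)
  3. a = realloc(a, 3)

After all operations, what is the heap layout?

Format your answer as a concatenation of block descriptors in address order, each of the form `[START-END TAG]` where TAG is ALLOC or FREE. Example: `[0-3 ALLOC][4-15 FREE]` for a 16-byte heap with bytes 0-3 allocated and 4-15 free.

Answer: [0-2 ALLOC][3-7 ALLOC][8-22 FREE]

Derivation:
Op 1: a = malloc(3) -> a = 0; heap: [0-2 ALLOC][3-22 FREE]
Op 2: b = malloc(5) -> b = 3; heap: [0-2 ALLOC][3-7 ALLOC][8-22 FREE]
Op 3: a = realloc(a, 3) -> a = 0; heap: [0-2 ALLOC][3-7 ALLOC][8-22 FREE]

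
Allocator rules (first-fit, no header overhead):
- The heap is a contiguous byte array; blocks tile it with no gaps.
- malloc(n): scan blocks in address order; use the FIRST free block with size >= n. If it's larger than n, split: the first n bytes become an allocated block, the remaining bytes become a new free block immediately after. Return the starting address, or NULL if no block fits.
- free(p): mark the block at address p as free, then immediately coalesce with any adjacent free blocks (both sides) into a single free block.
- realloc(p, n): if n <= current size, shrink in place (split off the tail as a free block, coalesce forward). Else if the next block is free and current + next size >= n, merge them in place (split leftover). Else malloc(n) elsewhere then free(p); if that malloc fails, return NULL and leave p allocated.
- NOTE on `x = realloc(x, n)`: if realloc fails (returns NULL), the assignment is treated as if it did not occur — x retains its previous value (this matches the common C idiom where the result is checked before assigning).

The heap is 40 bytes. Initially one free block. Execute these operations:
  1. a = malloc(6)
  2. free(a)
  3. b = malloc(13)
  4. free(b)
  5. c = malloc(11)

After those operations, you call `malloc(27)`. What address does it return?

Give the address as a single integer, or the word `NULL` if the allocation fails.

Op 1: a = malloc(6) -> a = 0; heap: [0-5 ALLOC][6-39 FREE]
Op 2: free(a) -> (freed a); heap: [0-39 FREE]
Op 3: b = malloc(13) -> b = 0; heap: [0-12 ALLOC][13-39 FREE]
Op 4: free(b) -> (freed b); heap: [0-39 FREE]
Op 5: c = malloc(11) -> c = 0; heap: [0-10 ALLOC][11-39 FREE]
malloc(27): first-fit scan over [0-10 ALLOC][11-39 FREE] -> 11

Answer: 11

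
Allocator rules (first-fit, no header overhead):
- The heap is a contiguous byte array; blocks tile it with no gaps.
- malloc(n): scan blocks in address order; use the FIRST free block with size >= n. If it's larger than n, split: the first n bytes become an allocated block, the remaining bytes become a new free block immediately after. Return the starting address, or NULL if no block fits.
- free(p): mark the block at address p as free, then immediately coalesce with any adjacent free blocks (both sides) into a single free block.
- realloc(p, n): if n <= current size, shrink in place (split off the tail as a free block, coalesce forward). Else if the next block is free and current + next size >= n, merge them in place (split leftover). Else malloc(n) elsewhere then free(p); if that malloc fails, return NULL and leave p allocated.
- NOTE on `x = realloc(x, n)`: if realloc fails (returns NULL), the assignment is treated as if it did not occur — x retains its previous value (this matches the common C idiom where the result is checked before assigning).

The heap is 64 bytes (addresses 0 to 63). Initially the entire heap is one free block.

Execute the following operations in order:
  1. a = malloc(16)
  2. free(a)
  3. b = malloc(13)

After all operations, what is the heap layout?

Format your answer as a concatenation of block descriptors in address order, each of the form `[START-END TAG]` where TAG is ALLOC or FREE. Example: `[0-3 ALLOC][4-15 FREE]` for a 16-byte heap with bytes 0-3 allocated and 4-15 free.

Answer: [0-12 ALLOC][13-63 FREE]

Derivation:
Op 1: a = malloc(16) -> a = 0; heap: [0-15 ALLOC][16-63 FREE]
Op 2: free(a) -> (freed a); heap: [0-63 FREE]
Op 3: b = malloc(13) -> b = 0; heap: [0-12 ALLOC][13-63 FREE]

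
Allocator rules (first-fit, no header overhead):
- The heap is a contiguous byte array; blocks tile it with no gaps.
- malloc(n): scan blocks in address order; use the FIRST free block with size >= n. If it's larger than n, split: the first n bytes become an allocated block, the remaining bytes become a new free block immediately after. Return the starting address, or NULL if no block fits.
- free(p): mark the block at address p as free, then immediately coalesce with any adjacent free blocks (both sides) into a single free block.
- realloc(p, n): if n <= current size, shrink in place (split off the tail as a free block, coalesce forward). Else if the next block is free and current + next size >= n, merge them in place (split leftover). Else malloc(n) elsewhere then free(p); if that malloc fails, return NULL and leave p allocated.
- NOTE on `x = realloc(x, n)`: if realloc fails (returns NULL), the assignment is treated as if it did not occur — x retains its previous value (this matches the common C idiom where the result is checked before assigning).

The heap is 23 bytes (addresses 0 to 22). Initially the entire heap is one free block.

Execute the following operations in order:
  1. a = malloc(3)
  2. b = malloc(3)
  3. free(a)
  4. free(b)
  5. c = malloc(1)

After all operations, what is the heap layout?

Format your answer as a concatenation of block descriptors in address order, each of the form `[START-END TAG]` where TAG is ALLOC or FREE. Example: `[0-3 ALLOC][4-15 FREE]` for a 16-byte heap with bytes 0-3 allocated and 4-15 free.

Answer: [0-0 ALLOC][1-22 FREE]

Derivation:
Op 1: a = malloc(3) -> a = 0; heap: [0-2 ALLOC][3-22 FREE]
Op 2: b = malloc(3) -> b = 3; heap: [0-2 ALLOC][3-5 ALLOC][6-22 FREE]
Op 3: free(a) -> (freed a); heap: [0-2 FREE][3-5 ALLOC][6-22 FREE]
Op 4: free(b) -> (freed b); heap: [0-22 FREE]
Op 5: c = malloc(1) -> c = 0; heap: [0-0 ALLOC][1-22 FREE]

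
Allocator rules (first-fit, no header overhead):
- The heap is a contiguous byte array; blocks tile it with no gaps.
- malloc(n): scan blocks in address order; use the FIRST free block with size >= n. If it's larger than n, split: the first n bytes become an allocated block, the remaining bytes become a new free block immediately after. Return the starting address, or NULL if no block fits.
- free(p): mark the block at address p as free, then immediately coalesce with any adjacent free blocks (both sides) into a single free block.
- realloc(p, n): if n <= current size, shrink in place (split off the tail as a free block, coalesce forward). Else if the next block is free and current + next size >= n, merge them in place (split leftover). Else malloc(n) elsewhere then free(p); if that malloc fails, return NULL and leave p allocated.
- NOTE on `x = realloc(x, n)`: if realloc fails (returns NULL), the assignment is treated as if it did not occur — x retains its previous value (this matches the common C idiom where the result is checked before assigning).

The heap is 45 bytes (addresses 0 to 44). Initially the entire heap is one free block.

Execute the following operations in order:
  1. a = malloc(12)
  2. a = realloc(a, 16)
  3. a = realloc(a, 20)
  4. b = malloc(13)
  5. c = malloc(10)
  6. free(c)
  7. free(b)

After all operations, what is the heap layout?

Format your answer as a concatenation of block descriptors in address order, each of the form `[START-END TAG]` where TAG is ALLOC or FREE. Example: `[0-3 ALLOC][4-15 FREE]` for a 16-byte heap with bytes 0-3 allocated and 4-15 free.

Op 1: a = malloc(12) -> a = 0; heap: [0-11 ALLOC][12-44 FREE]
Op 2: a = realloc(a, 16) -> a = 0; heap: [0-15 ALLOC][16-44 FREE]
Op 3: a = realloc(a, 20) -> a = 0; heap: [0-19 ALLOC][20-44 FREE]
Op 4: b = malloc(13) -> b = 20; heap: [0-19 ALLOC][20-32 ALLOC][33-44 FREE]
Op 5: c = malloc(10) -> c = 33; heap: [0-19 ALLOC][20-32 ALLOC][33-42 ALLOC][43-44 FREE]
Op 6: free(c) -> (freed c); heap: [0-19 ALLOC][20-32 ALLOC][33-44 FREE]
Op 7: free(b) -> (freed b); heap: [0-19 ALLOC][20-44 FREE]

Answer: [0-19 ALLOC][20-44 FREE]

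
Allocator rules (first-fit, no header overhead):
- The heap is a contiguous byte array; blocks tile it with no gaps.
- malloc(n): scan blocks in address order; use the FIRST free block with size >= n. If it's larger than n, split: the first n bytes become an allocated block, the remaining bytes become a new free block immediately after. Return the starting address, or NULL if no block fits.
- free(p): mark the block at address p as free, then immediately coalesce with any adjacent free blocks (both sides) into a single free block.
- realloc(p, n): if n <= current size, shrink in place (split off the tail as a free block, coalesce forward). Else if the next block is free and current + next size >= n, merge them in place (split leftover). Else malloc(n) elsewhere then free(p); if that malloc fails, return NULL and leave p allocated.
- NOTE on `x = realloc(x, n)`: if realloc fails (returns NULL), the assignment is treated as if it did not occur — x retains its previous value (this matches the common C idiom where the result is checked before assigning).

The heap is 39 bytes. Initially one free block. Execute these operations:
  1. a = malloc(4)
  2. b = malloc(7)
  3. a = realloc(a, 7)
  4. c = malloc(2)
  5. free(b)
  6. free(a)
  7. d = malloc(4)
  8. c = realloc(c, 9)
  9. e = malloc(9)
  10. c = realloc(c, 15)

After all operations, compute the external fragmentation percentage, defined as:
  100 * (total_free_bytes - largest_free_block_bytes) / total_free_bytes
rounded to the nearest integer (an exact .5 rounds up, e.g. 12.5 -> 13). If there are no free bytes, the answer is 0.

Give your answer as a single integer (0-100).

Op 1: a = malloc(4) -> a = 0; heap: [0-3 ALLOC][4-38 FREE]
Op 2: b = malloc(7) -> b = 4; heap: [0-3 ALLOC][4-10 ALLOC][11-38 FREE]
Op 3: a = realloc(a, 7) -> a = 11; heap: [0-3 FREE][4-10 ALLOC][11-17 ALLOC][18-38 FREE]
Op 4: c = malloc(2) -> c = 0; heap: [0-1 ALLOC][2-3 FREE][4-10 ALLOC][11-17 ALLOC][18-38 FREE]
Op 5: free(b) -> (freed b); heap: [0-1 ALLOC][2-10 FREE][11-17 ALLOC][18-38 FREE]
Op 6: free(a) -> (freed a); heap: [0-1 ALLOC][2-38 FREE]
Op 7: d = malloc(4) -> d = 2; heap: [0-1 ALLOC][2-5 ALLOC][6-38 FREE]
Op 8: c = realloc(c, 9) -> c = 6; heap: [0-1 FREE][2-5 ALLOC][6-14 ALLOC][15-38 FREE]
Op 9: e = malloc(9) -> e = 15; heap: [0-1 FREE][2-5 ALLOC][6-14 ALLOC][15-23 ALLOC][24-38 FREE]
Op 10: c = realloc(c, 15) -> c = 24; heap: [0-1 FREE][2-5 ALLOC][6-14 FREE][15-23 ALLOC][24-38 ALLOC]
Free blocks: [2 9] total_free=11 largest=9 -> 100*(11-9)/11 = 200/11 ≈ 18.182 -> rounds to 18

Answer: 18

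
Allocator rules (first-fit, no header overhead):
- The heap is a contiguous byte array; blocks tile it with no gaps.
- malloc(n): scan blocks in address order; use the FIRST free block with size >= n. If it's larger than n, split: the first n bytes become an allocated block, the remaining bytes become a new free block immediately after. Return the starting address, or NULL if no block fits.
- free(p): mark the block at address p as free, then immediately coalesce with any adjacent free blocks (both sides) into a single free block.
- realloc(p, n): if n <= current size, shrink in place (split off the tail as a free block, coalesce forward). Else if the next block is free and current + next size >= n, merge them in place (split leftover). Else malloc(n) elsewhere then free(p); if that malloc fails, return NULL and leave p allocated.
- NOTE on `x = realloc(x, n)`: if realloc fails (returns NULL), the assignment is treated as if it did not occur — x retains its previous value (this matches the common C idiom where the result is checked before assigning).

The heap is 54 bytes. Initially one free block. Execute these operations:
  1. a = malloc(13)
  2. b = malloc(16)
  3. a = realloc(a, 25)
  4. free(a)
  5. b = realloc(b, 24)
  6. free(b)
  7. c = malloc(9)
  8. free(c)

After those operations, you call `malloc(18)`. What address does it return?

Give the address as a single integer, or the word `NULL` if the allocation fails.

Answer: 0

Derivation:
Op 1: a = malloc(13) -> a = 0; heap: [0-12 ALLOC][13-53 FREE]
Op 2: b = malloc(16) -> b = 13; heap: [0-12 ALLOC][13-28 ALLOC][29-53 FREE]
Op 3: a = realloc(a, 25) -> a = 29; heap: [0-12 FREE][13-28 ALLOC][29-53 ALLOC]
Op 4: free(a) -> (freed a); heap: [0-12 FREE][13-28 ALLOC][29-53 FREE]
Op 5: b = realloc(b, 24) -> b = 13; heap: [0-12 FREE][13-36 ALLOC][37-53 FREE]
Op 6: free(b) -> (freed b); heap: [0-53 FREE]
Op 7: c = malloc(9) -> c = 0; heap: [0-8 ALLOC][9-53 FREE]
Op 8: free(c) -> (freed c); heap: [0-53 FREE]
malloc(18): first-fit scan over [0-53 FREE] -> 0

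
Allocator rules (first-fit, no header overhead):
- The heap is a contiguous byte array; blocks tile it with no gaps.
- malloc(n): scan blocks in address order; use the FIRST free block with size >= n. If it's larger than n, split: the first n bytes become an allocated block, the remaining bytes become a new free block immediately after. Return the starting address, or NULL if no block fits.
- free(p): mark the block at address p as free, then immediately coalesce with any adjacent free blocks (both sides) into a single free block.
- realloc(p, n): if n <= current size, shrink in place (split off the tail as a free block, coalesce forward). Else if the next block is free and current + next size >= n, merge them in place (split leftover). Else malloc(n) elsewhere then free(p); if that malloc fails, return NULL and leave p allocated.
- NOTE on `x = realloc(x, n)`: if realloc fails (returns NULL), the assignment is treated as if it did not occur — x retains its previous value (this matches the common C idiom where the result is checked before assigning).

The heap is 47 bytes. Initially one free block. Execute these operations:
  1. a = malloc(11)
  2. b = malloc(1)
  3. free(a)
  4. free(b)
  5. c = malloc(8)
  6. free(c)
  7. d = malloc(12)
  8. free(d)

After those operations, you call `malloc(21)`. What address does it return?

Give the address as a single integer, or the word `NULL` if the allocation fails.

Answer: 0

Derivation:
Op 1: a = malloc(11) -> a = 0; heap: [0-10 ALLOC][11-46 FREE]
Op 2: b = malloc(1) -> b = 11; heap: [0-10 ALLOC][11-11 ALLOC][12-46 FREE]
Op 3: free(a) -> (freed a); heap: [0-10 FREE][11-11 ALLOC][12-46 FREE]
Op 4: free(b) -> (freed b); heap: [0-46 FREE]
Op 5: c = malloc(8) -> c = 0; heap: [0-7 ALLOC][8-46 FREE]
Op 6: free(c) -> (freed c); heap: [0-46 FREE]
Op 7: d = malloc(12) -> d = 0; heap: [0-11 ALLOC][12-46 FREE]
Op 8: free(d) -> (freed d); heap: [0-46 FREE]
malloc(21): first-fit scan over [0-46 FREE] -> 0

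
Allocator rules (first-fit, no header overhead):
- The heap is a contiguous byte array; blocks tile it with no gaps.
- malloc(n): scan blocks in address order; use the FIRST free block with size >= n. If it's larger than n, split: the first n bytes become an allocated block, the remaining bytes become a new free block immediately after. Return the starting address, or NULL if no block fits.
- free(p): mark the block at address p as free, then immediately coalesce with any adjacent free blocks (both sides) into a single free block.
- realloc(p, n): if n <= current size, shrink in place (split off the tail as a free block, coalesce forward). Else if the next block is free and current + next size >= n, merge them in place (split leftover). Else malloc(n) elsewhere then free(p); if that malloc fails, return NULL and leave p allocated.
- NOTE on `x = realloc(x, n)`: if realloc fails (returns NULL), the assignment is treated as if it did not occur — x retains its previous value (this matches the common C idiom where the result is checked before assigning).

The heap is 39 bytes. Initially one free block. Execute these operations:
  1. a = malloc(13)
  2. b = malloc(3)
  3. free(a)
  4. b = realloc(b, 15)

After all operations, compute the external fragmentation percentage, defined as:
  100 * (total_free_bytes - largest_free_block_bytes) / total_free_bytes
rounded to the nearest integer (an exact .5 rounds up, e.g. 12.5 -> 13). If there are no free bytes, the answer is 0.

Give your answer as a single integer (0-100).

Answer: 46

Derivation:
Op 1: a = malloc(13) -> a = 0; heap: [0-12 ALLOC][13-38 FREE]
Op 2: b = malloc(3) -> b = 13; heap: [0-12 ALLOC][13-15 ALLOC][16-38 FREE]
Op 3: free(a) -> (freed a); heap: [0-12 FREE][13-15 ALLOC][16-38 FREE]
Op 4: b = realloc(b, 15) -> b = 13; heap: [0-12 FREE][13-27 ALLOC][28-38 FREE]
Free blocks: [13 11] total_free=24 largest=13 -> 100*(24-13)/24 = 1100/24 ≈ 45.833 -> rounds to 46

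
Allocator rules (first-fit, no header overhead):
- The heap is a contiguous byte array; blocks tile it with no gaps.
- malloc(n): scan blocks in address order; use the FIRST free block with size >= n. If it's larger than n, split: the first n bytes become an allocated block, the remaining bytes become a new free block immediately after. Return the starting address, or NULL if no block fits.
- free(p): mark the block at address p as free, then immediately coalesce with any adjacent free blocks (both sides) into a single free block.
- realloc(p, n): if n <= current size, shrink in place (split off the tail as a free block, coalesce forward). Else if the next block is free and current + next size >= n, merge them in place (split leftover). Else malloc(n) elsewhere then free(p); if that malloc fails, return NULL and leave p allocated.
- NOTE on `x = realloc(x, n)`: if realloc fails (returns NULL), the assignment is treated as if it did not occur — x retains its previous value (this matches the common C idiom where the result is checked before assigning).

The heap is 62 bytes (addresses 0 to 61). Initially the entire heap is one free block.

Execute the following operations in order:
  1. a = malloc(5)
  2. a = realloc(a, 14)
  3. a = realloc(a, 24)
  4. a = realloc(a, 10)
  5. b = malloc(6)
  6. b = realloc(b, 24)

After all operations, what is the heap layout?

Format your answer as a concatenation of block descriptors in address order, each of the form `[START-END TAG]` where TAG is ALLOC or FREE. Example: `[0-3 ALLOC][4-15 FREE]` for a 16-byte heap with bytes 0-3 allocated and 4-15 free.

Answer: [0-9 ALLOC][10-33 ALLOC][34-61 FREE]

Derivation:
Op 1: a = malloc(5) -> a = 0; heap: [0-4 ALLOC][5-61 FREE]
Op 2: a = realloc(a, 14) -> a = 0; heap: [0-13 ALLOC][14-61 FREE]
Op 3: a = realloc(a, 24) -> a = 0; heap: [0-23 ALLOC][24-61 FREE]
Op 4: a = realloc(a, 10) -> a = 0; heap: [0-9 ALLOC][10-61 FREE]
Op 5: b = malloc(6) -> b = 10; heap: [0-9 ALLOC][10-15 ALLOC][16-61 FREE]
Op 6: b = realloc(b, 24) -> b = 10; heap: [0-9 ALLOC][10-33 ALLOC][34-61 FREE]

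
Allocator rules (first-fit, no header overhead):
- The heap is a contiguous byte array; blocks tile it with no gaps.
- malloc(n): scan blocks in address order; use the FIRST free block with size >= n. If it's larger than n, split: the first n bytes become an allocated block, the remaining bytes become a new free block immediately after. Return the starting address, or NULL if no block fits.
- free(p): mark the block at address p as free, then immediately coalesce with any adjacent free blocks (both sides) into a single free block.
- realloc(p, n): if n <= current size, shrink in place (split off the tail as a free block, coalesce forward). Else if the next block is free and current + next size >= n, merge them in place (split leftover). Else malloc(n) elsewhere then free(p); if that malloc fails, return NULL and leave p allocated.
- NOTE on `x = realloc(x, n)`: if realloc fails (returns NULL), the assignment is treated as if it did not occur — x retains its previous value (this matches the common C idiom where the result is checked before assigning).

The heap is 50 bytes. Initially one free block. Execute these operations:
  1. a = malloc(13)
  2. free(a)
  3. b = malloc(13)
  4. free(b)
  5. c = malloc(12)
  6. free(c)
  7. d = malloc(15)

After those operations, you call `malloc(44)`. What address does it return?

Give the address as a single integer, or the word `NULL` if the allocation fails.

Answer: NULL

Derivation:
Op 1: a = malloc(13) -> a = 0; heap: [0-12 ALLOC][13-49 FREE]
Op 2: free(a) -> (freed a); heap: [0-49 FREE]
Op 3: b = malloc(13) -> b = 0; heap: [0-12 ALLOC][13-49 FREE]
Op 4: free(b) -> (freed b); heap: [0-49 FREE]
Op 5: c = malloc(12) -> c = 0; heap: [0-11 ALLOC][12-49 FREE]
Op 6: free(c) -> (freed c); heap: [0-49 FREE]
Op 7: d = malloc(15) -> d = 0; heap: [0-14 ALLOC][15-49 FREE]
malloc(44): first-fit scan over [0-14 ALLOC][15-49 FREE] -> NULL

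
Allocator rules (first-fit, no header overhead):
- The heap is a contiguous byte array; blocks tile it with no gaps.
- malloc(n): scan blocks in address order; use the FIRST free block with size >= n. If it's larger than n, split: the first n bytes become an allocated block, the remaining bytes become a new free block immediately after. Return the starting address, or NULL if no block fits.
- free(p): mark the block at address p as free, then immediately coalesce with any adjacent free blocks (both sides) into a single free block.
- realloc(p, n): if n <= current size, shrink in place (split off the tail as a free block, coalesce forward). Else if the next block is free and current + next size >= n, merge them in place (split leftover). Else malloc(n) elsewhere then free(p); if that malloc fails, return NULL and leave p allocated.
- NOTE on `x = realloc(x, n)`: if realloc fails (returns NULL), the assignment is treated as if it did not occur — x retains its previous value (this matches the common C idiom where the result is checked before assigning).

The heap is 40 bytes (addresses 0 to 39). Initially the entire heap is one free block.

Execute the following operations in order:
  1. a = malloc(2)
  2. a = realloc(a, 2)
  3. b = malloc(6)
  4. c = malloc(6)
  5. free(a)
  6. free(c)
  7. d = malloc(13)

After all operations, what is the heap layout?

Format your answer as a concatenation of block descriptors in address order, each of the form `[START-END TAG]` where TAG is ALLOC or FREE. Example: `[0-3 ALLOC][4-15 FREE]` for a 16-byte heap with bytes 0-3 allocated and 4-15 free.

Answer: [0-1 FREE][2-7 ALLOC][8-20 ALLOC][21-39 FREE]

Derivation:
Op 1: a = malloc(2) -> a = 0; heap: [0-1 ALLOC][2-39 FREE]
Op 2: a = realloc(a, 2) -> a = 0; heap: [0-1 ALLOC][2-39 FREE]
Op 3: b = malloc(6) -> b = 2; heap: [0-1 ALLOC][2-7 ALLOC][8-39 FREE]
Op 4: c = malloc(6) -> c = 8; heap: [0-1 ALLOC][2-7 ALLOC][8-13 ALLOC][14-39 FREE]
Op 5: free(a) -> (freed a); heap: [0-1 FREE][2-7 ALLOC][8-13 ALLOC][14-39 FREE]
Op 6: free(c) -> (freed c); heap: [0-1 FREE][2-7 ALLOC][8-39 FREE]
Op 7: d = malloc(13) -> d = 8; heap: [0-1 FREE][2-7 ALLOC][8-20 ALLOC][21-39 FREE]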